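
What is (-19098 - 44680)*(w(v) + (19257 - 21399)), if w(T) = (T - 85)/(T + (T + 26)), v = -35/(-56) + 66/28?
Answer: 122414632197/895 ≈ 1.3678e+8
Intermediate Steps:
v = 167/56 (v = -35*(-1/56) + 66*(1/28) = 5/8 + 33/14 = 167/56 ≈ 2.9821)
w(T) = (-85 + T)/(26 + 2*T) (w(T) = (-85 + T)/(T + (26 + T)) = (-85 + T)/(26 + 2*T))
(-19098 - 44680)*(w(v) + (19257 - 21399)) = (-19098 - 44680)*((-85 + 167/56)/(2*(13 + 167/56)) + (19257 - 21399)) = -63778*((1/2)*(-4593/56)/(895/56) - 2142) = -63778*((1/2)*(56/895)*(-4593/56) - 2142) = -63778*(-4593/1790 - 2142) = -63778*(-3838773/1790) = 122414632197/895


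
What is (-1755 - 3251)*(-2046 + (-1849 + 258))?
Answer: 18206822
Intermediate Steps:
(-1755 - 3251)*(-2046 + (-1849 + 258)) = -5006*(-2046 - 1591) = -5006*(-3637) = 18206822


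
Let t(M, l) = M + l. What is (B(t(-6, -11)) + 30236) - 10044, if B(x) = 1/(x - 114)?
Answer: 2645151/131 ≈ 20192.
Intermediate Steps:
B(x) = 1/(-114 + x)
(B(t(-6, -11)) + 30236) - 10044 = (1/(-114 + (-6 - 11)) + 30236) - 10044 = (1/(-114 - 17) + 30236) - 10044 = (1/(-131) + 30236) - 10044 = (-1/131 + 30236) - 10044 = 3960915/131 - 10044 = 2645151/131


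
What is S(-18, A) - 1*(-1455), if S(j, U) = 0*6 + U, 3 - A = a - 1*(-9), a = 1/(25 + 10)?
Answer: 50714/35 ≈ 1449.0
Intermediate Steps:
a = 1/35 ≈ 0.028571
A = -211/35 (A = 3 - (1/35 - 1*(-9)) = 3 - (1/35 + 9) = 3 - 1*316/35 = 3 - 316/35 = -211/35 ≈ -6.0286)
S(j, U) = U (S(j, U) = 0 + U = U)
S(-18, A) - 1*(-1455) = -211/35 - 1*(-1455) = -211/35 + 1455 = 50714/35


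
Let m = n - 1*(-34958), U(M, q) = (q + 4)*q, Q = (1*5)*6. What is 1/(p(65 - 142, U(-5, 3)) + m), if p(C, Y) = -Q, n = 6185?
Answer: 1/41113 ≈ 2.4323e-5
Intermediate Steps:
Q = 30 (Q = 5*6 = 30)
U(M, q) = q*(4 + q) (U(M, q) = (4 + q)*q = q*(4 + q))
p(C, Y) = -30 (p(C, Y) = -1*30 = -30)
m = 41143 (m = 6185 - 1*(-34958) = 6185 + 34958 = 41143)
1/(p(65 - 142, U(-5, 3)) + m) = 1/(-30 + 41143) = 1/41113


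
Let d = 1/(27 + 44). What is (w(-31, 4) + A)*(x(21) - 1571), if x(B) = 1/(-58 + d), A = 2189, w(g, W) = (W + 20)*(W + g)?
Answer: -433347826/179 ≈ -2.4209e+6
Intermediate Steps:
w(g, W) = (20 + W)*(W + g)
d = 1/71 ≈ 0.014085
x(B) = -71/4117 (x(B) = 1/(-58 + 1/71) = 1/(-4117/71) = -71/4117)
(w(-31, 4) + A)*(x(21) - 1571) = ((4² + 20*4 + 20*(-31) + 4*(-31)) + 2189)*(-71/4117 - 1571) = ((16 + 80 - 620 - 124) + 2189)*(-6467878/4117) = (-648 + 2189)*(-6467878/4117) = 1541*(-6467878/4117) = -433347826/179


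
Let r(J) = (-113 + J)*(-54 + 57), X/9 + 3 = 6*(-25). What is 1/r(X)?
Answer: -1/4470 ≈ -0.00022371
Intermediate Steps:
X = -1377 (X = -27 + 9*(6*(-25)) = -27 + 9*(-150) = -27 - 1350 = -1377)
r(J) = -339 + 3*J (r(J) = (-113 + J)*3 = -339 + 3*J)
1/r(X) = 1/(-339 + 3*(-1377)) = 1/(-339 - 4131) = 1/(-4470) = -1/4470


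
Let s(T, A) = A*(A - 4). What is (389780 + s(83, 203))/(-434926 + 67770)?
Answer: -430177/367156 ≈ -1.1716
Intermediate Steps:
s(T, A) = A*(-4 + A)
(389780 + s(83, 203))/(-434926 + 67770) = (389780 + 203*(-4 + 203))/(-434926 + 67770) = (389780 + 203*199)/(-367156) = (389780 + 40397)*(-1/367156) = 430177*(-1/367156) = -430177/367156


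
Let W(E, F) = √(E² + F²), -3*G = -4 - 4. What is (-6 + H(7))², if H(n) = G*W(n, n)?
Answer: 6596/9 - 224*√2 ≈ 416.10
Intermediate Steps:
G = 8/3 (G = -(-4 - 4)/3 = -⅓*(-8) = 8/3 ≈ 2.6667)
H(n) = 8*√2*√(n²)/3 (H(n) = 8*√(n² + n²)/3 = 8*√(2*n²)/3 = 8*(√2*√(n²))/3 = 8*√2*√(n²)/3)
(-6 + H(7))² = (-6 + 8*√2*√(7²)/3)² = (-6 + 8*√2*√49/3)² = (-6 + (8/3)*√2*7)² = (-6 + 56*√2/3)²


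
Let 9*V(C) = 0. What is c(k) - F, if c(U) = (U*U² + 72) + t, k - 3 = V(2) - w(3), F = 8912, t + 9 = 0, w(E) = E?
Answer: -8849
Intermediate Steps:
t = -9 (t = -9 + 0 = -9)
V(C) = 0 (V(C) = (⅑)*0 = 0)
k = 0 (k = 3 + (0 - 1*3) = 3 + (0 - 3) = 3 - 3 = 0)
c(U) = 63 + U³ (c(U) = (U*U² + 72) - 9 = (U³ + 72) - 9 = (72 + U³) - 9 = 63 + U³)
c(k) - F = (63 + 0³) - 1*8912 = (63 + 0) - 8912 = 63 - 8912 = -8849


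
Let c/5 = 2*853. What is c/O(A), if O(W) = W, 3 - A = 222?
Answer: -8530/219 ≈ -38.950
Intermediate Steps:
A = -219 (A = 3 - 1*222 = 3 - 222 = -219)
c = 8530 (c = 5*(2*853) = 5*1706 = 8530)
c/O(A) = 8530/(-219) = 8530*(-1/219) = -8530/219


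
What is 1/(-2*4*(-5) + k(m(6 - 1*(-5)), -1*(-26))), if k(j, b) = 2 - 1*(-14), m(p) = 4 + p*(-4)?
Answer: 1/56 ≈ 0.017857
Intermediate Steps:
m(p) = 4 - 4*p
k(j, b) = 16 (k(j, b) = 2 + 14 = 16)
1/(-2*4*(-5) + k(m(6 - 1*(-5)), -1*(-26))) = 1/(-2*4*(-5) + 16) = 1/(-8*(-5) + 16) = 1/(40 + 16) = 1/56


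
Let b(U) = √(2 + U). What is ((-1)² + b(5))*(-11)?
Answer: -11 - 11*√7 ≈ -40.103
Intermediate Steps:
((-1)² + b(5))*(-11) = ((-1)² + √(2 + 5))*(-11) = (1 + √7)*(-11) = -11 - 11*√7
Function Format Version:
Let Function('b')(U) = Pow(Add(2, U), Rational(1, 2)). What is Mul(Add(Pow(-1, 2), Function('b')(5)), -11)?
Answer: Add(-11, Mul(-11, Pow(7, Rational(1, 2)))) ≈ -40.103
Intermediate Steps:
Mul(Add(Pow(-1, 2), Function('b')(5)), -11) = Mul(Add(Pow(-1, 2), Pow(Add(2, 5), Rational(1, 2))), -11) = Mul(Add(1, Pow(7, Rational(1, 2))), -11) = Add(-11, Mul(-11, Pow(7, Rational(1, 2))))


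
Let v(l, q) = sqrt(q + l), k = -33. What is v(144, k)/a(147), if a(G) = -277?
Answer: -sqrt(111)/277 ≈ -0.038035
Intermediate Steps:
v(l, q) = sqrt(l + q)
v(144, k)/a(147) = sqrt(144 - 33)/(-277) = sqrt(111)*(-1/277) = -sqrt(111)/277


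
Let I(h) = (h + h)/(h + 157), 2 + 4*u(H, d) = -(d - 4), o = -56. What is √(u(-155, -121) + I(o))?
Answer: 5*√48379/202 ≈ 5.4444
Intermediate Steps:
u(H, d) = ½ - d/4 (u(H, d) = -½ + (-(d - 4))/4 = -½ + (-(-4 + d))/4 = -½ + (4 - d)/4 = -½ + (1 - d/4) = ½ - d/4)
I(h) = 2*h/(157 + h) (I(h) = (2*h)/(157 + h) = 2*h/(157 + h))
√(u(-155, -121) + I(o)) = √((½ - ¼*(-121)) + 2*(-56)/(157 - 56)) = √((½ + 121/4) + 2*(-56)/101) = √(123/4 + 2*(-56)*(1/101)) = √(123/4 - 112/101) = √(11975/404) = 5*√48379/202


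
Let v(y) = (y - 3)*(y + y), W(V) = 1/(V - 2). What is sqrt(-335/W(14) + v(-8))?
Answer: 62*I ≈ 62.0*I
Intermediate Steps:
W(V) = 1/(-2 + V)
v(y) = 2*y*(-3 + y) (v(y) = (-3 + y)*(2*y) = 2*y*(-3 + y))
sqrt(-335/W(14) + v(-8)) = sqrt(-335/(1/(-2 + 14)) + 2*(-8)*(-3 - 8)) = sqrt(-335/(1/12) + 2*(-8)*(-11)) = sqrt(-335/1/12 + 176) = sqrt(-335*12 + 176) = sqrt(-4020 + 176) = sqrt(-3844) = 62*I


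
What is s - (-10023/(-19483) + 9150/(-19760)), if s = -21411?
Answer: -824291392191/38498408 ≈ -21411.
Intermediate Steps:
s - (-10023/(-19483) + 9150/(-19760)) = -21411 - (-10023/(-19483) + 9150/(-19760)) = -21411 - (-10023*(-1/19483) + 9150*(-1/19760)) = -21411 - (10023/19483 - 915/1976) = -21411 - 1*1978503/38498408 = -21411 - 1978503/38498408 = -824291392191/38498408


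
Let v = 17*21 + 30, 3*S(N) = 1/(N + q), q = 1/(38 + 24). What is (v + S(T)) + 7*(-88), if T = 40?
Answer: -1704385/7443 ≈ -228.99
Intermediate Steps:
q = 1/62 ≈ 0.016129
S(N) = 1/(3*(1/62 + N)) (S(N) = 1/(3*(N + 1/62)) = 1/(3*(1/62 + N)))
v = 387 (v = 357 + 30 = 387)
(v + S(T)) + 7*(-88) = (387 + 62/(3*(1 + 62*40))) + 7*(-88) = (387 + 62/(3*(1 + 2480))) - 616 = (387 + (62/3)/2481) - 616 = (387 + (62/3)*(1/2481)) - 616 = (387 + 62/7443) - 616 = 2880503/7443 - 616 = -1704385/7443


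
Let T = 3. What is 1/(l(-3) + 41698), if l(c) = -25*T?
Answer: 1/41623 ≈ 2.4025e-5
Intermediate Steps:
l(c) = -75 (l(c) = -25*3 = -75)
1/(l(-3) + 41698) = 1/(-75 + 41698) = 1/41623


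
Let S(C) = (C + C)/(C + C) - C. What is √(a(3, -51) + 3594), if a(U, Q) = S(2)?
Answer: √3593 ≈ 59.942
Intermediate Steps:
S(C) = 1 - C (S(C) = (2*C)/((2*C)) - C = (2*C)*(1/(2*C)) - C = 1 - C)
a(U, Q) = -1 (a(U, Q) = 1 - 1*2 = 1 - 2 = -1)
√(a(3, -51) + 3594) = √(-1 + 3594) = √3593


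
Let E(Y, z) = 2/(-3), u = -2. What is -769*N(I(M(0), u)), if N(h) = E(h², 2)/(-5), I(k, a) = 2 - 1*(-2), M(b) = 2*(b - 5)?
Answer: -1538/15 ≈ -102.53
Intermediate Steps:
E(Y, z) = -⅔ (E(Y, z) = 2*(-⅓) = -⅔)
M(b) = -10 + 2*b (M(b) = 2*(-5 + b) = -10 + 2*b)
I(k, a) = 4 (I(k, a) = 2 + 2 = 4)
N(h) = 2/15 (N(h) = -⅔/(-5) = -⅔*(-⅕) = 2/15)
-769*N(I(M(0), u)) = -769*2/15 = -1538/15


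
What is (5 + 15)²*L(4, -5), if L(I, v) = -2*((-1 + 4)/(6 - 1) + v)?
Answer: 3520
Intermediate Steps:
L(I, v) = -6/5 - 2*v (L(I, v) = -2*(3/5 + v) = -2*(3*(⅕) + v) = -2*(⅗ + v) = -6/5 - 2*v)
(5 + 15)²*L(4, -5) = (5 + 15)²*(-6/5 - 2*(-5)) = 20²*(-6/5 + 10) = 400*(44/5) = 3520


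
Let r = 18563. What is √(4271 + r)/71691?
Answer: 7*√466/71691 ≈ 0.0021078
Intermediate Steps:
√(4271 + r)/71691 = √(4271 + 18563)/71691 = √22834*(1/71691) = (7*√466)*(1/71691) = 7*√466/71691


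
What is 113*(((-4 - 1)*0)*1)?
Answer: 0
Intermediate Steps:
113*(((-4 - 1)*0)*1) = 113*(-5*0*1) = 113*(0*1) = 113*0 = 0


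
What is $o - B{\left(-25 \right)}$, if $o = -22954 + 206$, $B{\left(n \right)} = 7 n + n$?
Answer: $-22548$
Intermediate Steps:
$B{\left(n \right)} = 8 n$
$o = -22748$
$o - B{\left(-25 \right)} = -22748 - 8 \left(-25\right) = -22748 - -200 = -22748 + 200 = -22548$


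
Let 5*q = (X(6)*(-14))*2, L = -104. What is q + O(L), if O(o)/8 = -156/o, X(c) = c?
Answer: -108/5 ≈ -21.600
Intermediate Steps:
q = -168/5 (q = ((6*(-14))*2)/5 = (-84*2)/5 = (1/5)*(-168) = -168/5 ≈ -33.600)
O(o) = -1248/o (O(o) = 8*(-156/o) = -1248/o)
q + O(L) = -168/5 - 1248/(-104) = -168/5 - 1248*(-1/104) = -168/5 + 12 = -108/5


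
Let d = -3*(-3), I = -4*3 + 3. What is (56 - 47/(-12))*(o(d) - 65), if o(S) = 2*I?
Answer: -59677/12 ≈ -4973.1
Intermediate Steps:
I = -9 (I = -12 + 3 = -9)
d = 9
o(S) = -18 (o(S) = 2*(-9) = -18)
(56 - 47/(-12))*(o(d) - 65) = (56 - 47/(-12))*(-18 - 65) = (56 - 47*(-1)/12)*(-83) = (56 - 1*(-47/12))*(-83) = (56 + 47/12)*(-83) = (719/12)*(-83) = -59677/12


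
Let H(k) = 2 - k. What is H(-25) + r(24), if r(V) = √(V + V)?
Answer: 27 + 4*√3 ≈ 33.928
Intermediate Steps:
r(V) = √2*√V (r(V) = √(2*V) = √2*√V)
H(-25) + r(24) = (2 - 1*(-25)) + √2*√24 = (2 + 25) + √2*(2*√6) = 27 + 4*√3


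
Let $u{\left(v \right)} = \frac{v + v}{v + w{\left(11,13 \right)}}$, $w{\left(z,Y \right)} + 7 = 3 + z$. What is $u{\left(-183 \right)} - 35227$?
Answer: $- \frac{3099793}{88} \approx -35225.0$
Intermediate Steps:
$w{\left(z,Y \right)} = -4 + z$ ($w{\left(z,Y \right)} = -7 + \left(3 + z\right) = -4 + z$)
$u{\left(v \right)} = \frac{2 v}{7 + v}$ ($u{\left(v \right)} = \frac{v + v}{v + \left(-4 + 11\right)} = \frac{2 v}{v + 7} = \frac{2 v}{7 + v}$)
$u{\left(-183 \right)} - 35227 = 2 \left(-183\right) \frac{1}{7 - 183} - 35227 = 2 \left(-183\right) \frac{1}{-176} - 35227 = 2 \left(-183\right) \left(- \frac{1}{176}\right) - 35227 = \frac{183}{88} - 35227 = - \frac{3099793}{88}$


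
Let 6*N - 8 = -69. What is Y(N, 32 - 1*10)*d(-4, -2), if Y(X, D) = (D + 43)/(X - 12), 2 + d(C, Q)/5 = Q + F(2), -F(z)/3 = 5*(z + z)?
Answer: 124800/133 ≈ 938.35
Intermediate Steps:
N = -61/6 (N = 4/3 + (⅙)*(-69) = 4/3 - 23/2 = -61/6 ≈ -10.167)
F(z) = -30*z (F(z) = -15*(z + z) = -15*2*z = -30*z)
d(C, Q) = -310 + 5*Q (d(C, Q) = -10 + 5*(Q - 30*2) = -10 + 5*(Q - 60) = -10 + 5*(-60 + Q) = -10 + (-300 + 5*Q) = -310 + 5*Q)
Y(X, D) = (43 + D)/(-12 + X)
Y(N, 32 - 1*10)*d(-4, -2) = ((43 + (32 - 1*10))/(-12 - 61/6))*(-310 + 5*(-2)) = ((43 + (32 - 10))/(-133/6))*(-310 - 10) = -6*(43 + 22)/133*(-320) = -6/133*65*(-320) = -390/133*(-320) = 124800/133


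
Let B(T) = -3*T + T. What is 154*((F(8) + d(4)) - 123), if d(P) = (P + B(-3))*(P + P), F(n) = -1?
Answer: -6776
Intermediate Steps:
B(T) = -2*T
d(P) = 2*P*(6 + P) (d(P) = (P - 2*(-3))*(P + P) = (P + 6)*(2*P) = (6 + P)*(2*P) = 2*P*(6 + P))
154*((F(8) + d(4)) - 123) = 154*((-1 + 2*4*(6 + 4)) - 123) = 154*((-1 + 2*4*10) - 123) = 154*((-1 + 80) - 123) = 154*(79 - 123) = 154*(-44) = -6776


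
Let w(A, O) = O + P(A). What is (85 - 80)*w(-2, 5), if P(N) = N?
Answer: 15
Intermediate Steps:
w(A, O) = A + O (w(A, O) = O + A = A + O)
(85 - 80)*w(-2, 5) = (85 - 80)*(-2 + 5) = 5*3 = 15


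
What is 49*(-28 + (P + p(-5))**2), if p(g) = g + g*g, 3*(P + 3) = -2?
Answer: 105301/9 ≈ 11700.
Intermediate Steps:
P = -11/3 (P = -3 + (1/3)*(-2) = -3 - 2/3 = -11/3 ≈ -3.6667)
p(g) = g + g**2
49*(-28 + (P + p(-5))**2) = 49*(-28 + (-11/3 - 5*(1 - 5))**2) = 49*(-28 + (-11/3 - 5*(-4))**2) = 49*(-28 + (-11/3 + 20)**2) = 49*(-28 + (49/3)**2) = 49*(-28 + 2401/9) = 49*(2149/9) = 105301/9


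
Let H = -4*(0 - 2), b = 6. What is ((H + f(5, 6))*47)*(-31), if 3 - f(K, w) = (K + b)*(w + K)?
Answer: 160270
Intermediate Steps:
f(K, w) = 3 - (6 + K)*(K + w) (f(K, w) = 3 - (K + 6)*(w + K) = 3 - (6 + K)*(K + w))
H = 8 (H = -4*(-2) = 8)
((H + f(5, 6))*47)*(-31) = ((8 + (3 - 1*5**2 - 6*5 - 6*6 - 1*5*6))*47)*(-31) = ((8 + (3 - 1*25 - 30 - 36 - 30))*47)*(-31) = ((8 + (3 - 25 - 30 - 36 - 30))*47)*(-31) = ((8 - 118)*47)*(-31) = -110*47*(-31) = -5170*(-31) = 160270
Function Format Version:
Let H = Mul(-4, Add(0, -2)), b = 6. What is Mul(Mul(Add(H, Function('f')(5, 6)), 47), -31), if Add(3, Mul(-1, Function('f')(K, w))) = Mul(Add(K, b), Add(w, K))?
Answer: 160270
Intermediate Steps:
Function('f')(K, w) = Add(3, Mul(-1, Add(6, K), Add(K, w))) (Function('f')(K, w) = Add(3, Mul(-1, Mul(Add(K, 6), Add(w, K)))) = Add(3, Mul(-1, Mul(Add(6, K), Add(K, w)))) = Add(3, Mul(-1, Add(6, K), Add(K, w))))
H = 8 (H = Mul(-4, -2) = 8)
Mul(Mul(Add(H, Function('f')(5, 6)), 47), -31) = Mul(Mul(Add(8, Add(3, Mul(-1, Pow(5, 2)), Mul(-6, 5), Mul(-6, 6), Mul(-1, 5, 6))), 47), -31) = Mul(Mul(Add(8, Add(3, Mul(-1, 25), -30, -36, -30)), 47), -31) = Mul(Mul(Add(8, Add(3, -25, -30, -36, -30)), 47), -31) = Mul(Mul(Add(8, -118), 47), -31) = Mul(Mul(-110, 47), -31) = Mul(-5170, -31) = 160270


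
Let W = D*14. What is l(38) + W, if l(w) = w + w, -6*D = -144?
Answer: 412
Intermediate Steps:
D = 24 (D = -⅙*(-144) = 24)
l(w) = 2*w
W = 336 (W = 24*14 = 336)
l(38) + W = 2*38 + 336 = 76 + 336 = 412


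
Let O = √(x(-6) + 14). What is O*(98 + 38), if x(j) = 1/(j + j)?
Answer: 68*√501/3 ≈ 507.35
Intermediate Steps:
x(j) = 1/(2*j)
O = √501/6 (O = √((½)/(-6) + 14) = √((½)*(-⅙) + 14) = √(-1/12 + 14) = √(167/12) = √501/6 ≈ 3.7305)
O*(98 + 38) = (√501/6)*(98 + 38) = (√501/6)*136 = 68*√501/3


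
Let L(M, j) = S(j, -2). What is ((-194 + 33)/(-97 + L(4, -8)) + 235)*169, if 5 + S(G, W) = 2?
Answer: 3998709/100 ≈ 39987.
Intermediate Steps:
S(G, W) = -3 (S(G, W) = -5 + 2 = -3)
L(M, j) = -3
((-194 + 33)/(-97 + L(4, -8)) + 235)*169 = ((-194 + 33)/(-97 - 3) + 235)*169 = (-161/(-100) + 235)*169 = (-161*(-1/100) + 235)*169 = (161/100 + 235)*169 = (23661/100)*169 = 3998709/100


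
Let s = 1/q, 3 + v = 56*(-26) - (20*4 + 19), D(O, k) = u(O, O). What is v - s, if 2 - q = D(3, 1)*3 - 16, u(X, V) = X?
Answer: -14023/9 ≈ -1558.1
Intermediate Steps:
D(O, k) = O
v = -1558 (v = -3 + (56*(-26) - (20*4 + 19)) = -3 + (-1456 - (80 + 19)) = -3 + (-1456 - 1*99) = -3 + (-1456 - 99) = -3 - 1555 = -1558)
q = 9 (q = 2 - (3*3 - 16) = 2 - (9 - 16) = 2 - 1*(-7) = 2 + 7 = 9)
s = ⅑ (s = 1/9 = ⅑ ≈ 0.11111)
v - s = -1558 - 1*⅑ = -1558 - ⅑ = -14023/9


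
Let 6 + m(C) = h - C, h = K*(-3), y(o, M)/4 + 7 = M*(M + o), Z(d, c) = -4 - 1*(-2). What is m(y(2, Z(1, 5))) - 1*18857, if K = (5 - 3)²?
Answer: -18847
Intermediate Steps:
Z(d, c) = -2 (Z(d, c) = -4 + 2 = -2)
K = 4 (K = 2² = 4)
y(o, M) = -28 + 4*M*(M + o) (y(o, M) = -28 + 4*(M*(M + o)) = -28 + 4*M*(M + o))
h = -12 (h = 4*(-3) = -12)
m(C) = -18 - C (m(C) = -6 + (-12 - C) = -18 - C)
m(y(2, Z(1, 5))) - 1*18857 = (-18 - (-28 + 4*(-2)² + 4*(-2)*2)) - 1*18857 = (-18 - (-28 + 4*4 - 16)) - 18857 = (-18 - (-28 + 16 - 16)) - 18857 = (-18 - 1*(-28)) - 18857 = (-18 + 28) - 18857 = 10 - 18857 = -18847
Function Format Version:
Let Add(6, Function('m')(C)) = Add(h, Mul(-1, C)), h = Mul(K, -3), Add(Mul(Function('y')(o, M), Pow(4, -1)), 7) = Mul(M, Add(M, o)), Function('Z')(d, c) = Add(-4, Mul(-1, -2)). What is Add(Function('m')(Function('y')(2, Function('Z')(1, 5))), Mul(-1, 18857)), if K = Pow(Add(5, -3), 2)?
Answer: -18847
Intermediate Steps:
Function('Z')(d, c) = -2 (Function('Z')(d, c) = Add(-4, 2) = -2)
K = 4 (K = Pow(2, 2) = 4)
Function('y')(o, M) = Add(-28, Mul(4, M, Add(M, o))) (Function('y')(o, M) = Add(-28, Mul(4, Mul(M, Add(M, o)))) = Add(-28, Mul(4, M, Add(M, o))))
h = -12 (h = Mul(4, -3) = -12)
Function('m')(C) = Add(-18, Mul(-1, C)) (Function('m')(C) = Add(-6, Add(-12, Mul(-1, C))) = Add(-18, Mul(-1, C)))
Add(Function('m')(Function('y')(2, Function('Z')(1, 5))), Mul(-1, 18857)) = Add(Add(-18, Mul(-1, Add(-28, Mul(4, Pow(-2, 2)), Mul(4, -2, 2)))), Mul(-1, 18857)) = Add(Add(-18, Mul(-1, Add(-28, Mul(4, 4), -16))), -18857) = Add(Add(-18, Mul(-1, Add(-28, 16, -16))), -18857) = Add(Add(-18, Mul(-1, -28)), -18857) = Add(Add(-18, 28), -18857) = Add(10, -18857) = -18847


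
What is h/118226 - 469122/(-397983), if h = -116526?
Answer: 1514508419/7841989693 ≈ 0.19313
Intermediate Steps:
h/118226 - 469122/(-397983) = -116526/118226 - 469122/(-397983) = -116526*1/118226 - 469122*(-1/397983) = -58263/59113 + 156374/132661 = 1514508419/7841989693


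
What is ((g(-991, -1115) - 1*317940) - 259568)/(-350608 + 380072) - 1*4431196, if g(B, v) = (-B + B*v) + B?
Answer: -130560231487/29464 ≈ -4.4312e+6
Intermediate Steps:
g(B, v) = B*v
((g(-991, -1115) - 1*317940) - 259568)/(-350608 + 380072) - 1*4431196 = ((-991*(-1115) - 1*317940) - 259568)/(-350608 + 380072) - 1*4431196 = ((1104965 - 317940) - 259568)/29464 - 4431196 = (787025 - 259568)*(1/29464) - 4431196 = 527457*(1/29464) - 4431196 = 527457/29464 - 4431196 = -130560231487/29464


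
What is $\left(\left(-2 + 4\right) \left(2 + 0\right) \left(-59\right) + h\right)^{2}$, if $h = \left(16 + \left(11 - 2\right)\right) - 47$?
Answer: $66564$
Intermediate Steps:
$h = -22$ ($h = \left(16 + \left(11 - 2\right)\right) - 47 = \left(16 + 9\right) - 47 = 25 - 47 = -22$)
$\left(\left(-2 + 4\right) \left(2 + 0\right) \left(-59\right) + h\right)^{2} = \left(\left(-2 + 4\right) \left(2 + 0\right) \left(-59\right) - 22\right)^{2} = \left(2 \cdot 2 \left(-59\right) - 22\right)^{2} = \left(4 \left(-59\right) - 22\right)^{2} = \left(-236 - 22\right)^{2} = \left(-258\right)^{2} = 66564$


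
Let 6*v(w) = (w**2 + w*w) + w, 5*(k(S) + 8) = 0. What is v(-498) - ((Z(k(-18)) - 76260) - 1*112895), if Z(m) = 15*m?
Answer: 271860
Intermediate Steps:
k(S) = -8 (k(S) = -8 + (1/5)*0 = -8 + 0 = -8)
v(w) = w**2/3 + w/6 (v(w) = ((w**2 + w*w) + w)/6 = ((w**2 + w**2) + w)/6 = (2*w**2 + w)/6 = (w + 2*w**2)/6 = w**2/3 + w/6)
v(-498) - ((Z(k(-18)) - 76260) - 1*112895) = (1/6)*(-498)*(1 + 2*(-498)) - ((15*(-8) - 76260) - 1*112895) = (1/6)*(-498)*(1 - 996) - ((-120 - 76260) - 112895) = (1/6)*(-498)*(-995) - (-76380 - 112895) = 82585 - 1*(-189275) = 82585 + 189275 = 271860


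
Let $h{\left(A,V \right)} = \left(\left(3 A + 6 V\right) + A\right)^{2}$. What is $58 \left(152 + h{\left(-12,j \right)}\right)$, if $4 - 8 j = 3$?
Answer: $\frac{1106437}{8} \approx 1.383 \cdot 10^{5}$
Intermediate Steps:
$j = \frac{1}{8}$ ($j = \frac{1}{2} - \frac{3}{8} = \frac{1}{8} \approx 0.125$)
$h{\left(A,V \right)} = \left(4 A + 6 V\right)^{2}$
$58 \left(152 + h{\left(-12,j \right)}\right) = 58 \left(152 + 4 \left(2 \left(-12\right) + 3 \cdot \frac{1}{8}\right)^{2}\right) = 58 \left(152 + 4 \left(-24 + \frac{3}{8}\right)^{2}\right) = 58 \left(152 + 4 \left(- \frac{189}{8}\right)^{2}\right) = 58 \left(152 + 4 \cdot \frac{35721}{64}\right) = 58 \left(152 + \frac{35721}{16}\right) = 58 \cdot \frac{38153}{16} = \frac{1106437}{8}$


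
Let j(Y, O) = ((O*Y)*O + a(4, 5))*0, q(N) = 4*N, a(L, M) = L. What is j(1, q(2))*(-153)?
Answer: 0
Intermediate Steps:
j(Y, O) = 0 (j(Y, O) = ((O*Y)*O + 4)*0 = (Y*O² + 4)*0 = (4 + Y*O²)*0 = 0)
j(1, q(2))*(-153) = 0*(-153) = 0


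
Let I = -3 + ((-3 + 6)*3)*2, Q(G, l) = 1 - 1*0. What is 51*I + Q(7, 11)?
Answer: 766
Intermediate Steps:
Q(G, l) = 1 (Q(G, l) = 1 + 0 = 1)
I = 15 (I = -3 + (3*3)*2 = -3 + 9*2 = -3 + 18 = 15)
51*I + Q(7, 11) = 51*15 + 1 = 765 + 1 = 766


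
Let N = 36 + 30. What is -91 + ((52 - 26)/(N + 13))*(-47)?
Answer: -8411/79 ≈ -106.47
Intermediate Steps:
N = 66
-91 + ((52 - 26)/(N + 13))*(-47) = -91 + ((52 - 26)/(66 + 13))*(-47) = -91 + (26/79)*(-47) = -91 - 1222/79 = -8411/79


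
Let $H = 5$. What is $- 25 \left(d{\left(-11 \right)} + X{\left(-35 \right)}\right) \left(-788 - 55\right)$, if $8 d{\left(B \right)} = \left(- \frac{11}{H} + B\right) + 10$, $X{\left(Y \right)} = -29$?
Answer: $-619605$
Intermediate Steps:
$d{\left(B \right)} = \frac{39}{40} + \frac{B}{8}$ ($d{\left(B \right)} = \frac{\left(- \frac{11}{5} + B\right) + 10}{8} = \frac{\frac{39}{5} + B}{8} = \frac{39}{40} + \frac{B}{8}$)
$- 25 \left(d{\left(-11 \right)} + X{\left(-35 \right)}\right) \left(-788 - 55\right) = - 25 \left(\left(\frac{39}{40} + \frac{1}{8} \left(-11\right)\right) - 29\right) \left(-788 - 55\right) = - 25 \left(\left(\frac{39}{40} - \frac{11}{8}\right) - 29\right) \left(-843\right) = - 25 \left(- \frac{2}{5} - 29\right) \left(-843\right) = - 25 \left(\left(- \frac{147}{5}\right) \left(-843\right)\right) = \left(-25\right) \frac{123921}{5} = -619605$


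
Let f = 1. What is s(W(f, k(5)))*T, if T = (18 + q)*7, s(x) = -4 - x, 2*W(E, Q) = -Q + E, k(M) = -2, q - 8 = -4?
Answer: -847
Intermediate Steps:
q = 4 (q = 8 - 4 = 4)
W(E, Q) = E/2 - Q/2 (W(E, Q) = (-Q + E)/2 = (E - Q)/2 = E/2 - Q/2)
T = 154 (T = (18 + 4)*7 = 22*7 = 154)
s(W(f, k(5)))*T = (-4 - ((1/2)*1 - 1/2*(-2)))*154 = (-4 - (1/2 + 1))*154 = (-4 - 1*3/2)*154 = (-4 - 3/2)*154 = -11/2*154 = -847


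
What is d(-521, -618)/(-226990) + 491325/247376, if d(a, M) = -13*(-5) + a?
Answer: 55819332603/28075939120 ≈ 1.9882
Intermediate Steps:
d(a, M) = 65 + a
d(-521, -618)/(-226990) + 491325/247376 = (65 - 521)/(-226990) + 491325/247376 = -456*(-1/226990) + 491325*(1/247376) = 228/113495 + 491325/247376 = 55819332603/28075939120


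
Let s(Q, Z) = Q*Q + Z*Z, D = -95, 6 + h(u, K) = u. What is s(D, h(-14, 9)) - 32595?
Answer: -23170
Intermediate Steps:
h(u, K) = -6 + u
s(Q, Z) = Q² + Z²
s(D, h(-14, 9)) - 32595 = ((-95)² + (-6 - 14)²) - 32595 = (9025 + (-20)²) - 32595 = (9025 + 400) - 32595 = 9425 - 32595 = -23170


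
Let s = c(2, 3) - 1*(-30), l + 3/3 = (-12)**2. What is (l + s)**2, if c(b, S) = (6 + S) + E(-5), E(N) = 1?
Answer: 33489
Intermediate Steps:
c(b, S) = 7 + S (c(b, S) = (6 + S) + 1 = 7 + S)
l = 143 (l = -1 + (-12)**2 = -1 + 144 = 143)
s = 40 (s = (7 + 3) - 1*(-30) = 10 + 30 = 40)
(l + s)**2 = (143 + 40)**2 = 183**2 = 33489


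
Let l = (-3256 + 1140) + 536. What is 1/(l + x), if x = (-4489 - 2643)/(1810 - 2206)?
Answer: -99/154637 ≈ -0.00064021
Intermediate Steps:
l = -1580 (l = -2116 + 536 = -1580)
x = 1783/99 (x = -7132/(-396) = -7132*(-1/396) = 1783/99 ≈ 18.010)
1/(l + x) = 1/(-1580 + 1783/99) = 1/(-154637/99) = -99/154637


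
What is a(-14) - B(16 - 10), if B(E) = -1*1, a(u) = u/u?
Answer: 2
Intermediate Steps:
a(u) = 1
B(E) = -1
a(-14) - B(16 - 10) = 1 - 1*(-1) = 1 + 1 = 2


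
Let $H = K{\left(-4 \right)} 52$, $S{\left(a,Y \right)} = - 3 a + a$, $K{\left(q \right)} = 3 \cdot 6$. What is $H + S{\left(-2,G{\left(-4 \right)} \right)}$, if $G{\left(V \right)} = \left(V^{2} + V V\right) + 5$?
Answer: $940$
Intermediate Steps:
$G{\left(V \right)} = 5 + 2 V^{2}$ ($G{\left(V \right)} = \left(V^{2} + V^{2}\right) + 5 = 2 V^{2} + 5 = 5 + 2 V^{2}$)
$K{\left(q \right)} = 18$
$S{\left(a,Y \right)} = - 2 a$
$H = 936$ ($H = 18 \cdot 52 = 936$)
$H + S{\left(-2,G{\left(-4 \right)} \right)} = 936 - -4 = 936 + 4 = 940$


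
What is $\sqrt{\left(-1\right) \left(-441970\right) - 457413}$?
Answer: $i \sqrt{15443} \approx 124.27 i$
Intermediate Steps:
$\sqrt{\left(-1\right) \left(-441970\right) - 457413} = \sqrt{441970 - 457413} = \sqrt{-15443} = i \sqrt{15443}$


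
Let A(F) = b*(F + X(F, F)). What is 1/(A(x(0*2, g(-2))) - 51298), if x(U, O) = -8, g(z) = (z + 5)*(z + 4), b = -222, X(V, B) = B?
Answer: -1/47746 ≈ -2.0944e-5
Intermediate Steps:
g(z) = (4 + z)*(5 + z) (g(z) = (5 + z)*(4 + z) = (4 + z)*(5 + z))
A(F) = -444*F (A(F) = -222*(F + F) = -444*F)
1/(A(x(0*2, g(-2))) - 51298) = 1/(-444*(-8) - 51298) = 1/(3552 - 51298) = 1/(-47746) = -1/47746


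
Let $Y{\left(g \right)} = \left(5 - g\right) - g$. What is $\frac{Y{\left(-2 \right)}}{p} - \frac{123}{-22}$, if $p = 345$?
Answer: $\frac{14211}{2530} \approx 5.617$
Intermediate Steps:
$Y{\left(g \right)} = 5 - 2 g$
$\frac{Y{\left(-2 \right)}}{p} - \frac{123}{-22} = \frac{5 - -4}{345} - \frac{123}{-22} = \left(5 + 4\right) \frac{1}{345} - - \frac{123}{22} = 9 \cdot \frac{1}{345} + \frac{123}{22} = \frac{3}{115} + \frac{123}{22} = \frac{14211}{2530}$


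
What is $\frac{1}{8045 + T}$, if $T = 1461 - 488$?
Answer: $\frac{1}{9018} \approx 0.00011089$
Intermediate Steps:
$T = 973$
$\frac{1}{8045 + T} = \frac{1}{8045 + 973} = \frac{1}{9018}$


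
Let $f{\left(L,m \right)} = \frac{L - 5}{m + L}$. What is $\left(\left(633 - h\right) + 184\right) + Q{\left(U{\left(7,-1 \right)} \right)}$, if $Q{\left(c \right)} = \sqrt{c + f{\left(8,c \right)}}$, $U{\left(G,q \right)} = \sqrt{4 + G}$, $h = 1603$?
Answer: $-786 + \frac{\sqrt{14 + 8 \sqrt{11}}}{\sqrt{8 + \sqrt{11}}} \approx -784.11$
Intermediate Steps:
$f{\left(L,m \right)} = \frac{-5 + L}{L + m}$
$Q{\left(c \right)} = \sqrt{c + \frac{3}{8 + c}}$ ($Q{\left(c \right)} = \sqrt{c + \frac{-5 + 8}{8 + c}} = \sqrt{c + \frac{1}{8 + c} 3} = \sqrt{c + \frac{3}{8 + c}}$)
$\left(\left(633 - h\right) + 184\right) + Q{\left(U{\left(7,-1 \right)} \right)} = \left(\left(633 - 1603\right) + 184\right) + \sqrt{\frac{3 + \sqrt{4 + 7} \left(8 + \sqrt{4 + 7}\right)}{8 + \sqrt{4 + 7}}} = \left(\left(633 - 1603\right) + 184\right) + \sqrt{\frac{3 + \sqrt{11} \left(8 + \sqrt{11}\right)}{8 + \sqrt{11}}} = \left(-970 + 184\right) + \frac{\sqrt{3 + \sqrt{11} \left(8 + \sqrt{11}\right)}}{\sqrt{8 + \sqrt{11}}} = -786 + \frac{\sqrt{3 + \sqrt{11} \left(8 + \sqrt{11}\right)}}{\sqrt{8 + \sqrt{11}}}$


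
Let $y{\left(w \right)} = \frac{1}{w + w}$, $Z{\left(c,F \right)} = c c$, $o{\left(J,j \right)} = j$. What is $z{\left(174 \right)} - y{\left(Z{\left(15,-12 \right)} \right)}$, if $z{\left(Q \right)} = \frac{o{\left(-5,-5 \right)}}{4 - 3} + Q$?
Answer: $\frac{76049}{450} \approx 169.0$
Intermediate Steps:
$Z{\left(c,F \right)} = c^{2}$
$z{\left(Q \right)} = -5 + Q$ ($z{\left(Q \right)} = \frac{1}{4 - 3} \left(-5\right) + Q = 1^{-1} \left(-5\right) + Q = 1 \left(-5\right) + Q = -5 + Q$)
$y{\left(w \right)} = \frac{1}{2 w}$
$z{\left(174 \right)} - y{\left(Z{\left(15,-12 \right)} \right)} = \left(-5 + 174\right) - \frac{1}{2 \cdot 15^{2}} = 169 - \frac{1}{2 \cdot 225} = 169 - \frac{1}{2} \cdot \frac{1}{225} = 169 - \frac{1}{450} = \frac{76049}{450}$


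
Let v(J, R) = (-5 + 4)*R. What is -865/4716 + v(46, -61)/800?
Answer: -101081/943200 ≈ -0.10717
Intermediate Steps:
v(J, R) = -R
-865/4716 + v(46, -61)/800 = -865/4716 - 1*(-61)/800 = -865*1/4716 + 61*(1/800) = -865/4716 + 61/800 = -101081/943200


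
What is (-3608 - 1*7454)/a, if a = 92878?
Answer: -5531/46439 ≈ -0.11910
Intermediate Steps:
(-3608 - 1*7454)/a = (-3608 - 1*7454)/92878 = (-3608 - 7454)*(1/92878) = -11062*1/92878 = -5531/46439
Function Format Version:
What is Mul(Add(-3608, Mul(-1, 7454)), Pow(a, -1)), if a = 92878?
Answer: Rational(-5531, 46439) ≈ -0.11910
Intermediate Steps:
Mul(Add(-3608, Mul(-1, 7454)), Pow(a, -1)) = Mul(Add(-3608, Mul(-1, 7454)), Pow(92878, -1)) = Mul(Add(-3608, -7454), Rational(1, 92878)) = Mul(-11062, Rational(1, 92878)) = Rational(-5531, 46439)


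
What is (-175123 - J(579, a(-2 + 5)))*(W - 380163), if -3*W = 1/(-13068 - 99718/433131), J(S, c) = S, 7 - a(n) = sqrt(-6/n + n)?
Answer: 189039517683283171511/2830127813 ≈ 6.6795e+10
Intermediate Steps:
a(n) = 7 - sqrt(n - 6/n) (a(n) = 7 - sqrt(-6/n + n) = 7 - sqrt(n - 6/n))
W = 144377/5660255626 (W = -1/(3*(-13068 - 99718/433131)) = -1/(3*(-5660255626/433131)) = -1/3*(-433131/5660255626) = 144377/5660255626 ≈ 2.5507e-5)
(-175123 - J(579, a(-2 + 5)))*(W - 380163) = (-175123 - 1*579)*(144377/5660255626 - 380163) = (-175123 - 579)*(-2151819759402661/5660255626) = -175702*(-2151819759402661/5660255626) = 189039517683283171511/2830127813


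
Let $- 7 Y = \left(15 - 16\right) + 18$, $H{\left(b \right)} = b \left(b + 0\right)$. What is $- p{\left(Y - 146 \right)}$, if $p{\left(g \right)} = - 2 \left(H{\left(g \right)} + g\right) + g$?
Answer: $\frac{2151769}{49} \approx 43914.0$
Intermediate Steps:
$H{\left(b \right)} = b^{2}$ ($H{\left(b \right)} = b b = b^{2}$)
$Y = - \frac{17}{7}$ ($Y = - \frac{\left(15 - 16\right) + 18}{7} = - \frac{-1 + 18}{7} = \left(- \frac{1}{7}\right) 17 = - \frac{17}{7} \approx -2.4286$)
$p{\left(g \right)} = - g - 2 g^{2}$ ($p{\left(g \right)} = - 2 \left(g^{2} + g\right) + g = - 2 \left(g + g^{2}\right) + g = \left(- 2 g - 2 g^{2}\right) + g = - g - 2 g^{2}$)
$- p{\left(Y - 146 \right)} = - \left(- \frac{17}{7} - 146\right) \left(-1 - 2 \left(- \frac{17}{7} - 146\right)\right) = - \frac{\left(-1039\right) \left(-1 - - \frac{2078}{7}\right)}{7} = - \frac{\left(-1039\right) \left(-1 + \frac{2078}{7}\right)}{7} = - \frac{\left(-1039\right) 2071}{7 \cdot 7} = \left(-1\right) \left(- \frac{2151769}{49}\right) = \frac{2151769}{49}$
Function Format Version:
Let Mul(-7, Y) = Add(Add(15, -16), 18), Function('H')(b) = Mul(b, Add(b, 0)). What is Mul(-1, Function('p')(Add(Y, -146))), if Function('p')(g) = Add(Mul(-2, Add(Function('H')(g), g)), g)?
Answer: Rational(2151769, 49) ≈ 43914.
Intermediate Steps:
Function('H')(b) = Pow(b, 2) (Function('H')(b) = Mul(b, b) = Pow(b, 2))
Y = Rational(-17, 7) (Y = Mul(Rational(-1, 7), Add(Add(15, -16), 18)) = Mul(Rational(-1, 7), Add(-1, 18)) = Mul(Rational(-1, 7), 17) = Rational(-17, 7) ≈ -2.4286)
Function('p')(g) = Add(Mul(-1, g), Mul(-2, Pow(g, 2))) (Function('p')(g) = Add(Mul(-2, Add(Pow(g, 2), g)), g) = Add(Mul(-2, Add(g, Pow(g, 2))), g) = Add(Add(Mul(-2, g), Mul(-2, Pow(g, 2))), g) = Add(Mul(-1, g), Mul(-2, Pow(g, 2))))
Mul(-1, Function('p')(Add(Y, -146))) = Mul(-1, Mul(Add(Rational(-17, 7), -146), Add(-1, Mul(-2, Add(Rational(-17, 7), -146))))) = Mul(-1, Mul(Rational(-1039, 7), Add(-1, Mul(-2, Rational(-1039, 7))))) = Mul(-1, Mul(Rational(-1039, 7), Add(-1, Rational(2078, 7)))) = Mul(-1, Mul(Rational(-1039, 7), Rational(2071, 7))) = Mul(-1, Rational(-2151769, 49)) = Rational(2151769, 49)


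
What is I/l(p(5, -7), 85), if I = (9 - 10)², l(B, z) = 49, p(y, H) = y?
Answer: 1/49 ≈ 0.020408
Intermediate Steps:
I = 1 (I = (-1)² = 1)
I/l(p(5, -7), 85) = 1/49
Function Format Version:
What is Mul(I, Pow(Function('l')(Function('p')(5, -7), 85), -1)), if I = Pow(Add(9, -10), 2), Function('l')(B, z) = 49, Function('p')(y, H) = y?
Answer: Rational(1, 49) ≈ 0.020408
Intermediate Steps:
I = 1 (I = Pow(-1, 2) = 1)
Mul(I, Pow(Function('l')(Function('p')(5, -7), 85), -1)) = Mul(1, Pow(49, -1)) = Mul(1, Rational(1, 49)) = Rational(1, 49)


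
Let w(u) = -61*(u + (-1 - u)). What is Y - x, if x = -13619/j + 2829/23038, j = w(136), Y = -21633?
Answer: -30087662341/1405318 ≈ -21410.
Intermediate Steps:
w(u) = 61 (w(u) = -61*(-1) = 61)
j = 61
x = -313581953/1405318 (x = -13619/61 + 2829/23038 = -313581953/1405318 ≈ -223.14)
Y - x = -21633 - 1*(-313581953/1405318) = -21633 + 313581953/1405318 = -30087662341/1405318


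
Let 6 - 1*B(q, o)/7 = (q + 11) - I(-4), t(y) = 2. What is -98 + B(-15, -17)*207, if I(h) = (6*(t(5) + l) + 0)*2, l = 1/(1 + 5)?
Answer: 52066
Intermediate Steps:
l = ⅙ (l = 1/6 = ⅙ ≈ 0.16667)
I(h) = 26 (I(h) = (6*(2 + ⅙) + 0)*2 = (6*(13/6) + 0)*2 = (13 + 0)*2 = 13*2 = 26)
B(q, o) = 147 - 7*q (B(q, o) = 42 - 7*((q + 11) - 1*26) = 42 - 7*((11 + q) - 26) = 42 - 7*(-15 + q) = 42 + (105 - 7*q) = 147 - 7*q)
-98 + B(-15, -17)*207 = -98 + (147 - 7*(-15))*207 = -98 + (147 + 105)*207 = -98 + 252*207 = -98 + 52164 = 52066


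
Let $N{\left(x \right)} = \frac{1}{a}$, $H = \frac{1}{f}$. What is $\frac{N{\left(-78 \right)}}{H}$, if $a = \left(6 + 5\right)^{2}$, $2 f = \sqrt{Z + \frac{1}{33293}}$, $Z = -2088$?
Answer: $\frac{i \sqrt{13694609251}}{619762} \approx 0.18882 i$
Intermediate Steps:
$f = \frac{i \sqrt{13694609251}}{5122}$ ($f = \frac{\sqrt{-2088 + \frac{1}{33293}}}{2} = \frac{\sqrt{- \frac{69515783}{33293}}}{2} = \frac{\frac{1}{2561} i \sqrt{13694609251}}{2} = \frac{i \sqrt{13694609251}}{5122} \approx 22.847 i$)
$a = 121$ ($a = 11^{2} = 121$)
$H = - \frac{26 i \sqrt{13694609251}}{69515783}$ ($H = \frac{1}{\frac{1}{5122} i \sqrt{13694609251}} = - \frac{26 i \sqrt{13694609251}}{69515783} \approx - 0.043769 i$)
$N{\left(x \right)} = \frac{1}{121}$
$\frac{N{\left(-78 \right)}}{H} = \frac{1}{121 \left(- \frac{26 i \sqrt{13694609251}}{69515783}\right)} = \frac{\frac{1}{5122} i \sqrt{13694609251}}{121} = \frac{i \sqrt{13694609251}}{619762}$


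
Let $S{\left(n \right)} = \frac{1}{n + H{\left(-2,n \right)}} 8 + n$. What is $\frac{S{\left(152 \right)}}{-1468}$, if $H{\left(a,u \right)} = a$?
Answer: $- \frac{2851}{27525} \approx -0.10358$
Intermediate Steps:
$S{\left(n \right)} = n + \frac{8}{-2 + n}$ ($S{\left(n \right)} = \frac{1}{n - 2} \cdot 8 + n = \frac{1}{-2 + n} 8 + n = \frac{8}{-2 + n} + n = n + \frac{8}{-2 + n}$)
$\frac{S{\left(152 \right)}}{-1468} = \frac{\frac{1}{-2 + 152} \left(8 + 152^{2} - 304\right)}{-1468} = \frac{8 + 23104 - 304}{150} \left(- \frac{1}{1468}\right) = \frac{1}{150} \cdot 22808 \left(- \frac{1}{1468}\right) = \frac{11404}{75} \left(- \frac{1}{1468}\right) = - \frac{2851}{27525}$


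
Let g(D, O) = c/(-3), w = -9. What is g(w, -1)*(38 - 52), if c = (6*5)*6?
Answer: 840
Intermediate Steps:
c = 180 (c = 30*6 = 180)
g(D, O) = -60 (g(D, O) = 180/(-3) = 180*(-⅓) = -60)
g(w, -1)*(38 - 52) = -60*(38 - 52) = -60*(-14) = 840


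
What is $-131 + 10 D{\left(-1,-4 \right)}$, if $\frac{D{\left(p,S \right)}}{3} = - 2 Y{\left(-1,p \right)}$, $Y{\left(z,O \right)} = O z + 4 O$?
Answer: $49$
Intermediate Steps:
$Y{\left(z,O \right)} = 4 O + O z$
$D{\left(p,S \right)} = - 18 p$ ($D{\left(p,S \right)} = 3 \left(- 2 p \left(4 - 1\right)\right) = 3 \left(- 2 p 3\right) = 3 \left(- 2 \cdot 3 p\right) = 3 \left(- 6 p\right) = - 18 p$)
$-131 + 10 D{\left(-1,-4 \right)} = -131 + 10 \left(\left(-18\right) \left(-1\right)\right) = -131 + 10 \cdot 18 = -131 + 180 = 49$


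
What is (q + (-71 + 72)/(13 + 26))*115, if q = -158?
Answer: -708515/39 ≈ -18167.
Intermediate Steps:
(q + (-71 + 72)/(13 + 26))*115 = (-158 + (-71 + 72)/(13 + 26))*115 = (-158 + 1/39)*115 = -6161/39*115 = -708515/39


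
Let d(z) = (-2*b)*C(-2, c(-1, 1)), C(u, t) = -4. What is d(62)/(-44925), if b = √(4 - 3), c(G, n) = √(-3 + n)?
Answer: -8/44925 ≈ -0.00017807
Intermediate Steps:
b = 1 (b = √1 = 1)
d(z) = 8 (d(z) = -2*1*(-4) = -2*(-4) = 8)
d(62)/(-44925) = 8/(-44925) = 8*(-1/44925) = -8/44925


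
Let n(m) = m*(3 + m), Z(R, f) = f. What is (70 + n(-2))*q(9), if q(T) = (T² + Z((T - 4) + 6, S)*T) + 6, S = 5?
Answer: 8976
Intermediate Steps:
q(T) = 6 + T² + 5*T (q(T) = (T² + 5*T) + 6 = 6 + T² + 5*T)
(70 + n(-2))*q(9) = (70 - 2*(3 - 2))*(6 + 9² + 5*9) = (70 - 2*1)*(6 + 81 + 45) = (70 - 2)*132 = 68*132 = 8976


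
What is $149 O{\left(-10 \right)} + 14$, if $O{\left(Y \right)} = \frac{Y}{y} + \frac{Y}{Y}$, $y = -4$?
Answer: $\frac{1071}{2} \approx 535.5$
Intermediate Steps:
$O{\left(Y \right)} = 1 - \frac{Y}{4}$ ($O{\left(Y \right)} = \frac{Y}{-4} + \frac{Y}{Y} = Y \left(- \frac{1}{4}\right) + 1 = - \frac{Y}{4} + 1 = 1 - \frac{Y}{4}$)
$149 O{\left(-10 \right)} + 14 = 149 \left(1 - - \frac{5}{2}\right) + 14 = 149 \left(1 + \frac{5}{2}\right) + 14 = 149 \cdot \frac{7}{2} + 14 = \frac{1043}{2} + 14 = \frac{1071}{2}$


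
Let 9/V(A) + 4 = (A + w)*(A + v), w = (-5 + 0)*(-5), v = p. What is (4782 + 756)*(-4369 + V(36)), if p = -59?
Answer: -11347716432/469 ≈ -2.4196e+7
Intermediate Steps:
v = -59
w = 25 (w = -5*(-5) = 25)
V(A) = 9/(-4 + (-59 + A)*(25 + A)) (V(A) = 9/(-4 + (A + 25)*(A - 59)) = 9/(-4 + (25 + A)*(-59 + A)) = 9/(-4 + (-59 + A)*(25 + A)))
(4782 + 756)*(-4369 + V(36)) = (4782 + 756)*(-4369 + 9/(-1479 + 36² - 34*36)) = 5538*(-4369 + 9/(-1479 + 1296 - 1224)) = 5538*(-4369 + 9/(-1407)) = 5538*(-4369 + 9*(-1/1407)) = 5538*(-4369 - 3/469) = 5538*(-2049064/469) = -11347716432/469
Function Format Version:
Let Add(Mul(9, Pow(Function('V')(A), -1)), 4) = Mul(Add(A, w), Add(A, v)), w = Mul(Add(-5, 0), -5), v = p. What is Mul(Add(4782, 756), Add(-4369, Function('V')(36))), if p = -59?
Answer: Rational(-11347716432, 469) ≈ -2.4196e+7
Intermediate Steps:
v = -59
w = 25 (w = Mul(-5, -5) = 25)
Function('V')(A) = Mul(9, Pow(Add(-4, Mul(Add(-59, A), Add(25, A))), -1)) (Function('V')(A) = Mul(9, Pow(Add(-4, Mul(Add(A, 25), Add(A, -59))), -1)) = Mul(9, Pow(Add(-4, Mul(Add(25, A), Add(-59, A))), -1)) = Mul(9, Pow(Add(-4, Mul(Add(-59, A), Add(25, A))), -1)))
Mul(Add(4782, 756), Add(-4369, Function('V')(36))) = Mul(Add(4782, 756), Add(-4369, Mul(9, Pow(Add(-1479, Pow(36, 2), Mul(-34, 36)), -1)))) = Mul(5538, Add(-4369, Mul(9, Pow(Add(-1479, 1296, -1224), -1)))) = Mul(5538, Add(-4369, Mul(9, Pow(-1407, -1)))) = Mul(5538, Add(-4369, Mul(9, Rational(-1, 1407)))) = Mul(5538, Add(-4369, Rational(-3, 469))) = Mul(5538, Rational(-2049064, 469)) = Rational(-11347716432, 469)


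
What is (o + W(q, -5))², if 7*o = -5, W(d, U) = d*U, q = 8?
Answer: 81225/49 ≈ 1657.7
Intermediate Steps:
W(d, U) = U*d
o = -5/7 (o = (⅐)*(-5) = -5/7 ≈ -0.71429)
(o + W(q, -5))² = (-5/7 - 5*8)² = (-5/7 - 40)² = (-285/7)² = 81225/49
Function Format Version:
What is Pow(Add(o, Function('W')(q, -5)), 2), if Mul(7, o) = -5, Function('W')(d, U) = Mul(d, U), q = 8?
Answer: Rational(81225, 49) ≈ 1657.7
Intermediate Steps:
Function('W')(d, U) = Mul(U, d)
o = Rational(-5, 7) (o = Mul(Rational(1, 7), -5) = Rational(-5, 7) ≈ -0.71429)
Pow(Add(o, Function('W')(q, -5)), 2) = Pow(Add(Rational(-5, 7), Mul(-5, 8)), 2) = Pow(Add(Rational(-5, 7), -40), 2) = Pow(Rational(-285, 7), 2) = Rational(81225, 49)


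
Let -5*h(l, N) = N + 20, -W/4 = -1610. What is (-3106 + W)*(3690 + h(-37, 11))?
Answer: 61408946/5 ≈ 1.2282e+7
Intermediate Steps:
W = 6440 (W = -4*(-1610) = 6440)
h(l, N) = -4 - N/5 (h(l, N) = -(N + 20)/5 = -(20 + N)/5 = -4 - N/5)
(-3106 + W)*(3690 + h(-37, 11)) = (-3106 + 6440)*(3690 + (-4 - ⅕*11)) = 3334*(3690 + (-4 - 11/5)) = 3334*(3690 - 31/5) = 3334*(18419/5) = 61408946/5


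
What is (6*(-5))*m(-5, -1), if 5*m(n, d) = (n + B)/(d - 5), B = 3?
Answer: -2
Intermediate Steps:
m(n, d) = (3 + n)/(5*(-5 + d)) (m(n, d) = ((n + 3)/(d - 5))/5 = ((3 + n)/(-5 + d))/5 = (3 + n)/(5*(-5 + d)))
(6*(-5))*m(-5, -1) = (6*(-5))*((3 - 5)/(5*(-5 - 1))) = -6*(-2)/(-6) = -6*(-1)*(-2)/6 = -30*1/15 = -2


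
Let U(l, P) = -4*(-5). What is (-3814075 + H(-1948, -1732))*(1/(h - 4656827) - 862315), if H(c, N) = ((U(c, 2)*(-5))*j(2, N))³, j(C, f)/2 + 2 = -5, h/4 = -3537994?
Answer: -44443385046088932035050/18808803 ≈ -2.3629e+15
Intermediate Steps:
h = -14151976 (h = 4*(-3537994) = -14151976)
j(C, f) = -14 (j(C, f) = -4 + 2*(-5) = -4 - 10 = -14)
U(l, P) = 20
H(c, N) = 2744000000 (H(c, N) = ((20*(-5))*(-14))³ = (-100*(-14))³ = 1400³ = 2744000000)
(-3814075 + H(-1948, -1732))*(1/(h - 4656827) - 862315) = (-3814075 + 2744000000)*(1/(-14151976 - 4656827) - 862315) = 2740185925*(1/(-18808803) - 862315) = 2740185925*(-1/18808803 - 862315) = 2740185925*(-16219112958946/18808803) = -44443385046088932035050/18808803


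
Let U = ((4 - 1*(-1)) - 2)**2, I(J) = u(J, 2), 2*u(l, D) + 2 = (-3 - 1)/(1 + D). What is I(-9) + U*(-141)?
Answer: -3812/3 ≈ -1270.7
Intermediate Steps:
u(l, D) = -1 - 2/(1 + D) (u(l, D) = -1 + ((-3 - 1)/(1 + D))/2 = -1 + (-4/(1 + D))/2 = -1 - 2/(1 + D))
I(J) = -5/3 (I(J) = (-3 - 1*2)/(1 + 2) = (-3 - 2)/3 = (1/3)*(-5) = -5/3)
U = 9 (U = ((4 + 1) - 2)**2 = (5 - 2)**2 = 3**2 = 9)
I(-9) + U*(-141) = -5/3 + 9*(-141) = -5/3 - 1269 = -3812/3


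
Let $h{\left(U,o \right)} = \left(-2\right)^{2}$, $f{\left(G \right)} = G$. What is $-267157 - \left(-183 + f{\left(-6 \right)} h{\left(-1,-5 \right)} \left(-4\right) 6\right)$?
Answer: $-267550$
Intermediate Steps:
$h{\left(U,o \right)} = 4$
$-267157 - \left(-183 + f{\left(-6 \right)} h{\left(-1,-5 \right)} \left(-4\right) 6\right) = -267157 - \left(-183 - 6 \cdot 4 \left(-4\right) 6\right) = -267157 - \left(-183 - 6 \left(\left(-16\right) 6\right)\right) = -267157 - \left(-183 - -576\right) = -267157 - \left(-183 + 576\right) = -267157 - 393 = -267550$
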